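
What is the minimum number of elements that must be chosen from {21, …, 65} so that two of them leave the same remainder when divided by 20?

Group the integers by remainder mod 20; there are 20 residue classes, each nonempty in this range.
Choosing one from each class (20 integers) avoids any shared remainder.
One more choice must repeat a class, so two differ by a multiple of 20. Hence 20 + 1 = 21.

21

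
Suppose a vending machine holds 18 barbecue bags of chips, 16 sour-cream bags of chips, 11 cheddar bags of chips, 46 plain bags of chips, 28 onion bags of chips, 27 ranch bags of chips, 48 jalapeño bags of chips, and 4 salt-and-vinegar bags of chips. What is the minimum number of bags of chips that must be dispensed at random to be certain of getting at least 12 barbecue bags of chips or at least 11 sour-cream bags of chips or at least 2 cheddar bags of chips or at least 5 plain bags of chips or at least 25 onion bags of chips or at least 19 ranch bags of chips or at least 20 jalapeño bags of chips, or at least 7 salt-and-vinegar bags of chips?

The worst case stops just short of every target: 11 barbecue, 10 sour-cream, 1 cheddar, 4 plain, 24 onion, 18 ranch, 19 jalapeño, all 4 salt-and-vinegar — 11 + 10 + 1 + 4 + 24 + 18 + 19 + 4 = 91 bags of chips.
One more bag of chips must push some flavor to its target, so 91 + 1 = 92.

92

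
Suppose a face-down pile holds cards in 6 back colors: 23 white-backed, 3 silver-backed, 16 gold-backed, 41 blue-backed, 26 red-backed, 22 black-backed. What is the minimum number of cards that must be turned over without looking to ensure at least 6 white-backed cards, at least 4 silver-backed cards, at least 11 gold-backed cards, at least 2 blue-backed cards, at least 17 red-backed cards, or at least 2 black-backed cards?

37

The worst case stops just short of every target: 5 white-backed, 3 silver-backed, 10 gold-backed, 1 blue-backed, 16 red-backed, 1 black-backed — 5 + 3 + 10 + 1 + 16 + 1 = 36 cards.
One more card must push some back color to its target, so 36 + 1 = 37.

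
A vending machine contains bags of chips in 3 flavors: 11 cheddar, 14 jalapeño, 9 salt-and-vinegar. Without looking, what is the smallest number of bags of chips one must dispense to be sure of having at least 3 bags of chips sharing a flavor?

7

Treat the 3 flavors as pigeonholes.
The worst case takes 2 bags of chips of each flavor without reaching 3 of any: 3 × 2 = 6.
The next bag of chips must bring some flavor to 3, so 6 + 1 = 7.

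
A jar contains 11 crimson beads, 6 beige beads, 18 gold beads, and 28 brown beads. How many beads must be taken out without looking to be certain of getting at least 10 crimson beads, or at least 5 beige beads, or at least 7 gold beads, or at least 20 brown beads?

39

Each of the 4 colors has its own threshold; avoid all of them simultaneously.
The worst case stops just short of every target: 9 crimson, 4 beige, 6 gold, 19 brown — 9 + 4 + 6 + 19 = 38 beads.
One more bead must push some color to its target, so 38 + 1 = 39.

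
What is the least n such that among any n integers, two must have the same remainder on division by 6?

Two integers differ by a multiple of 6 exactly when they share a remainder mod 6.
There are 6 residue classes mod 6, so 6 integers can all lie in distinct classes.
One more integer must repeat a residue, giving a difference divisible by 6. So n = 6 + 1 = 7.

7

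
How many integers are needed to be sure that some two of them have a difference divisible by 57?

58

Use the pigeonhole principle on residue classes: two integers differ by a multiple of 57 exactly when they share a remainder mod 57.
There are 57 residue classes mod 57, so 57 integers can all lie in distinct classes.
One more integer must repeat a residue, giving a difference divisible by 57. So n = 57 + 1 = 58.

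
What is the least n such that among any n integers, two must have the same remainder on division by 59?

60

Two integers differ by a multiple of 59 exactly when they share a remainder mod 59.
There are 59 residue classes mod 59, so 59 integers can all lie in distinct classes.
One more integer must repeat a residue, giving a difference divisible by 59. So n = 59 + 1 = 60.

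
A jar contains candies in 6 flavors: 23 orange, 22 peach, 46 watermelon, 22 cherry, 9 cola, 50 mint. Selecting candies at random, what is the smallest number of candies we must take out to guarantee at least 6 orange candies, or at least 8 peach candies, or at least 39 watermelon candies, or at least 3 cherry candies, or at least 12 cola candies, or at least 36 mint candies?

97

Each of the 6 flavors has its own threshold; avoid all of them simultaneously.
The worst case stops just short of every target: 5 orange, 7 peach, 38 watermelon, 2 cherry, all 9 cola, 35 mint — 5 + 7 + 38 + 2 + 9 + 35 = 96 candies.
One more candy must push some flavor to its target, so 96 + 1 = 97.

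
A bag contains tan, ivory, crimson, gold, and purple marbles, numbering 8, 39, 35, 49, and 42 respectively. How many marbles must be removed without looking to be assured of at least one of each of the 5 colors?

The hardest color to obtain is tan: we could draw every other marble first — 173 − 8 = 165 marbles — without a single tan one.
The next draw must be tan, so 165 + 1 = 166.

166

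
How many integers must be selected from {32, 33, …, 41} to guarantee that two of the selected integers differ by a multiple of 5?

6

Group the integers by remainder mod 5; there are 5 residue classes, each nonempty in this range.
Choosing one from each class (5 integers) avoids any shared remainder.
One more choice must repeat a class, so two differ by a multiple of 5. Hence 5 + 1 = 6.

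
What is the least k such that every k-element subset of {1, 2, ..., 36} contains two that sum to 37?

Partition {1, …, 36} into 18 pairs: {1,36}, {2,35}, …, {18,19}.
Choosing 18 integers — say the integers 1 through 18 — takes one from each pair and avoids the property.
Choosing 19 forces two into the same pair by pigeonhole, and those sum to 37. So 19.

19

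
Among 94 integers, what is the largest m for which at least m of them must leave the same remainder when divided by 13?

The 94 integers fall into 13 residue classes modulo 13.
If each of the 13 residue classes modulo 13 held at most 7, the total would be at most 13 × 7 = 91 < 94, a contradiction.
So at least one holds ⌈94/13⌉ = 8.

8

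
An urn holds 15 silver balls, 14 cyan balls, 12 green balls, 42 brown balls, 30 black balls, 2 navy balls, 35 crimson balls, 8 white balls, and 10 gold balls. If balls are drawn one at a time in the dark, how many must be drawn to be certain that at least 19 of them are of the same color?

In the worst case we take at most 18 of each color, but all 15 silver, all 14 cyan, all 12 green, all 2 navy, all 8 white, and all 10 gold (fewer than 18), giving 15 + 14 + 12 + 18 + 18 + 2 + 18 + 8 + 10 = 115.
One more ball then forces some color to 19, so 115 + 1 = 116.

116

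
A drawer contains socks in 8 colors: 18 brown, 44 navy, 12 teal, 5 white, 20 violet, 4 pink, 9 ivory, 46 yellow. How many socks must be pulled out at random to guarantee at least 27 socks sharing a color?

121

In the worst case we take at most 26 of each color, but all 18 brown, all 12 teal, all 5 white, all 20 violet, all 4 pink, and all 9 ivory (fewer than 26), giving 18 + 26 + 12 + 5 + 20 + 4 + 9 + 26 = 120.
One more sock then forces some color to 27, so 120 + 1 = 121.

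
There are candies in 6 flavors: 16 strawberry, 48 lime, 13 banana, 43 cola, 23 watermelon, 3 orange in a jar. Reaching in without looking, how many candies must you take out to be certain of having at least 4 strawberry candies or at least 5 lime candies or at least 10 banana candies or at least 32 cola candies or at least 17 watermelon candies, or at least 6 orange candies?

67

The worst case stops just short of every target: 3 strawberry, 4 lime, 9 banana, 31 cola, 16 watermelon, all 3 orange — 3 + 4 + 9 + 31 + 16 + 3 = 66 candies.
One more candy must push some flavor to its target, so 66 + 1 = 67.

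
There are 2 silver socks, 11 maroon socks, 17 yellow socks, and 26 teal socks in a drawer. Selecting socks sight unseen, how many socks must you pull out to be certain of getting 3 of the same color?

9

Treat the 4 colors as pigeonholes.
The worst case takes 2 socks of each color without reaching 3 of any: 4 × 2 = 8.
The next sock must bring some color to 3, so 8 + 1 = 9.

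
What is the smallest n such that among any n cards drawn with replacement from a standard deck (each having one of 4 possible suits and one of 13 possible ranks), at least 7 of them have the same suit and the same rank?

313

There are 4 × 13 = 52 (suit, rank) combinations acting as pigeonholes.
With 52 × 6 = 312 cards drawn with replacement from a standard deck we could place exactly 6 in each, with no (suit, rank) pair reaching 7.
One more forces some (suit, rank) pair to hold 7, so 312 + 1 = 313.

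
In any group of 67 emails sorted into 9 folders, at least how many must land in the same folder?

8

The 67 emails fall into 9 folders.
If each of the 9 folders held at most 7, the total would be at most 9 × 7 = 63 < 67, a contradiction.
So at least one holds ⌈67/9⌉ = 8.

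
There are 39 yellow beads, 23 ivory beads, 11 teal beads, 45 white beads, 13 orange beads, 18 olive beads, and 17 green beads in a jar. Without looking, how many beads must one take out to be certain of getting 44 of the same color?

Treat the 7 colors as pigeonholes.
In the worst case we take at most 43 of each color, but all 39 yellow, all 23 ivory, all 11 teal, all 13 orange, all 18 olive, and all 17 green (fewer than 43), giving 39 + 23 + 11 + 43 + 13 + 18 + 17 = 164.
One more bead then forces some color to 44, so 164 + 1 = 165.

165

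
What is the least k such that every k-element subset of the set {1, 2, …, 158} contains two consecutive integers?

Partition {1, …, 158} into 79 pairs: {1,2}, {3,4}, …, {157,158}.
Choosing 79 integers — say the 79 even numbers 2, 4, …, 158 — takes one from each pair and avoids the property.
Choosing 80 forces two into the same pair by pigeonhole, and those are consecutive. So 80.

80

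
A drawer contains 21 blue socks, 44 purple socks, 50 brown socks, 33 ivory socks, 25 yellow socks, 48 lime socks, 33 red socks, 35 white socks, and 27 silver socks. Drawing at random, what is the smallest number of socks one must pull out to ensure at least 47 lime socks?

To avoid lime socks as long as possible, exhaust the other 8 colors first.
The worst case draws every non-lime sock first: 21 + 44 + 50 + 33 + 25 + 33 + 35 + 27 = 268.
The next 47 draws are then forced to be lime, giving 268 + 47 = 315.

315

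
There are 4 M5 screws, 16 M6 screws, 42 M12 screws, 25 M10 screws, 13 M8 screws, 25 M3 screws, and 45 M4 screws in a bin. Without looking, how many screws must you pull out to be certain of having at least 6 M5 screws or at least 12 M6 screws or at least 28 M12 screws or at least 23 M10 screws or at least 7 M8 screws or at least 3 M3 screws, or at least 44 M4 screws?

116

The worst case stops just short of every target: all 4 M5, 11 M6, 27 M12, 22 M10, 6 M8, 2 M3, 43 M4 — 4 + 11 + 27 + 22 + 6 + 2 + 43 = 115 screws.
One more screw must push some size to its target, so 115 + 1 = 116.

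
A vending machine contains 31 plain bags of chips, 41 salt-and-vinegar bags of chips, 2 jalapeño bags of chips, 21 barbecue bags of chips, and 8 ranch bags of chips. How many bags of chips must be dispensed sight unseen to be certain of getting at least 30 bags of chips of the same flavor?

90

In the worst case we take at most 29 of each flavor, but all 2 jalapeño, all 21 barbecue, and all 8 ranch (fewer than 29), giving 29 + 29 + 2 + 21 + 8 = 89.
One more bag of chips then forces some flavor to 30, so 89 + 1 = 90.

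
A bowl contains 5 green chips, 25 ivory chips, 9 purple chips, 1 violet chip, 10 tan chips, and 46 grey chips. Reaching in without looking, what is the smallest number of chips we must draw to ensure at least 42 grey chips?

To avoid grey chips as long as possible, exhaust the other 5 colors first.
The worst case draws every non-grey chip first: 5 + 25 + 9 + 1 + 10 = 50.
The next 42 draws are then forced to be grey, giving 50 + 42 = 92.

92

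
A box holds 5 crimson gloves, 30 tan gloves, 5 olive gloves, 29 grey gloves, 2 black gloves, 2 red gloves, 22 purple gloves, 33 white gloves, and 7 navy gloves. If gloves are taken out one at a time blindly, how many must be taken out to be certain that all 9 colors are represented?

134

The hardest color to obtain is black: we could draw every other glove first — 135 − 2 = 133 gloves — without a single black one.
The next draw must be black, so 133 + 1 = 134.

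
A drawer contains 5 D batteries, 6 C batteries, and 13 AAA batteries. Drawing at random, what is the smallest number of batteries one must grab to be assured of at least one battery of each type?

20

The hardest type to obtain is D: we could draw every other battery first — 24 − 5 = 19 batteries — without a single D one.
The next draw must be D, so 19 + 1 = 20.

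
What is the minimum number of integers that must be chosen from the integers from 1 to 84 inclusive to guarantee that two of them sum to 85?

43

Partition {1, …, 84} into 42 pairs: {1,84}, {2,83}, …, {42,43}.
Choosing 42 integers — say the integers 1 through 42 — takes one from each pair and avoids the property.
Choosing 43 forces two into the same pair by pigeonhole, and those sum to 85. So 43.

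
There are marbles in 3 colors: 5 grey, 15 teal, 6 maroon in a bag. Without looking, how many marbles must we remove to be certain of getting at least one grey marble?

22

The worst case draws every non-grey marble first: 15 + 6 = 21.
The next draw is then forced to be grey, giving 21 + 1 = 22.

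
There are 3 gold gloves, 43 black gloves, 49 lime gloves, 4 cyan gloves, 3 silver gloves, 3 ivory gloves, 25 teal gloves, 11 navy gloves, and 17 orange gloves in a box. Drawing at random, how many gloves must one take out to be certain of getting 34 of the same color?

Treat the 9 colors as pigeonholes.
In the worst case we take at most 33 of each color, but all 3 gold, all 4 cyan, all 3 silver, all 3 ivory, all 25 teal, all 11 navy, and all 17 orange (fewer than 33), giving 3 + 33 + 33 + 4 + 3 + 3 + 25 + 11 + 17 = 132.
One more glove then forces some color to 34, so 132 + 1 = 133.

133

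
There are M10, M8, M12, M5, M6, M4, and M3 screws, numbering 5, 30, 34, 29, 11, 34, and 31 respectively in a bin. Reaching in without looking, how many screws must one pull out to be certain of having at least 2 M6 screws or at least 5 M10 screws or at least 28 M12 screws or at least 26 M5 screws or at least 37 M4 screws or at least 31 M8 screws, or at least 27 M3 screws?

148

Each of the 7 sizes has its own threshold; avoid all of them simultaneously.
The worst case stops just short of every target: 4 M10, 30 M8, 27 M12, 25 M5, 1 M6, all 34 M4, 26 M3 — 4 + 30 + 27 + 25 + 1 + 34 + 26 = 147 screws.
One more screw must push some size to its target, so 147 + 1 = 148.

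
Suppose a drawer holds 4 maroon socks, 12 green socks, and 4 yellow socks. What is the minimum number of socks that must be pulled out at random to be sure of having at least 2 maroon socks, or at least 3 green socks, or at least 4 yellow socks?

7

The worst case stops just short of every target: 1 maroon, 2 green, 3 yellow — 1 + 2 + 3 = 6 socks.
One more sock must push some color to its target, so 6 + 1 = 7.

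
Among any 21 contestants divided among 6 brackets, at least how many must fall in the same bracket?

4

The 21 contestants fall into 6 brackets.
If each of the 6 brackets held at most 3, the total would be at most 6 × 3 = 18 < 21, a contradiction.
So at least one holds ⌈21/6⌉ = 4.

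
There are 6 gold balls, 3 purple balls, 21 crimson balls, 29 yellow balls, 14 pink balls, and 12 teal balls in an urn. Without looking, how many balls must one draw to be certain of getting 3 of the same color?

Treat the 6 colors as pigeonholes.
The worst case takes 2 balls of each color without reaching 3 of any: 6 × 2 = 12.
The next ball must bring some color to 3, so 12 + 1 = 13.

13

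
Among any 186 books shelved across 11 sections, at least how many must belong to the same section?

17

The 186 books fall into 11 sections.
If each of the 11 sections held at most 16, the total would be at most 11 × 16 = 176 < 186, a contradiction.
So at least one holds ⌈186/11⌉ = 17.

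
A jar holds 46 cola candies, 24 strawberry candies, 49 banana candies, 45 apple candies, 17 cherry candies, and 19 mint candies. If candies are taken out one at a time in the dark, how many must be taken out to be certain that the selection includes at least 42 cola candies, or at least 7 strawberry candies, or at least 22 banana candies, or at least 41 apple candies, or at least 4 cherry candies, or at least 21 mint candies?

131

The worst case stops just short of every target: 41 cola, 6 strawberry, 21 banana, 40 apple, 3 cherry, all 19 mint — 41 + 6 + 21 + 40 + 3 + 19 = 130 candies.
One more candy must push some flavor to its target, so 130 + 1 = 131.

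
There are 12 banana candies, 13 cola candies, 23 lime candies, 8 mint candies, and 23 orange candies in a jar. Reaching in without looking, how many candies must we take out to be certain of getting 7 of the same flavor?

The worst case takes 6 candies of each flavor without reaching 7 of any: 5 × 6 = 30.
The next candy must bring some flavor to 7, so 30 + 1 = 31.

31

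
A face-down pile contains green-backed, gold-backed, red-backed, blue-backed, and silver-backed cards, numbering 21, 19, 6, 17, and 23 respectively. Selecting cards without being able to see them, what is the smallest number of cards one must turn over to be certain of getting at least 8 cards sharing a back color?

Treat the 5 back colors as pigeonholes.
In the worst case we take at most 7 of each back color, but all 6 red-backed (fewer than 7), giving 7 + 7 + 6 + 7 + 7 = 34.
One more card then forces some back color to 8, so 34 + 1 = 35.

35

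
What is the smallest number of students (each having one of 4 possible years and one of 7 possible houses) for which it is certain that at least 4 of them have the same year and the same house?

85

There are 4 × 7 = 28 (year, house) combinations acting as pigeonholes.
With 28 × 3 = 84 students we could place exactly 3 in each, with no (year, house) pair reaching 4.
One more forces some (year, house) pair to hold 4, so 84 + 1 = 85.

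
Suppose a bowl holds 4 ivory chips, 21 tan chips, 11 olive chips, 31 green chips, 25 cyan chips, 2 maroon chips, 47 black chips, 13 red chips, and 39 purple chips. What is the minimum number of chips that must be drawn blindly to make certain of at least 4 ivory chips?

193

The worst case draws every non-ivory chip first: 21 + 11 + 31 + 25 + 2 + 47 + 13 + 39 = 189.
The next 4 draws are then forced to be ivory, giving 189 + 4 = 193.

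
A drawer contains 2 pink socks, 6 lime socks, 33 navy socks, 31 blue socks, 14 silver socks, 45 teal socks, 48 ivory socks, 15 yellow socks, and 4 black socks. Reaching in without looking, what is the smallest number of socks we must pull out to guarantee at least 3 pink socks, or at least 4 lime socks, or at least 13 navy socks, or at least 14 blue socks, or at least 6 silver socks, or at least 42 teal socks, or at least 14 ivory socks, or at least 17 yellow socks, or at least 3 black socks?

The worst case stops just short of every target: 2 pink, 3 lime, 12 navy, 13 blue, 5 silver, 41 teal, 13 ivory, all 15 yellow, 2 black — 2 + 3 + 12 + 13 + 5 + 41 + 13 + 15 + 2 = 106 socks.
One more sock must push some color to its target, so 106 + 1 = 107.

107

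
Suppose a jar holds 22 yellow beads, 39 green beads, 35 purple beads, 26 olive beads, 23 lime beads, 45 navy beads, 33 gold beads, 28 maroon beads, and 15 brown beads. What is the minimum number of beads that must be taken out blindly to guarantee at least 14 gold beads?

The worst case draws every non-gold bead first: 22 + 39 + 35 + 26 + 23 + 45 + 28 + 15 = 233.
The next 14 draws are then forced to be gold, giving 233 + 14 = 247.

247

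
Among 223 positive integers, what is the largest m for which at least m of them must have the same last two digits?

The 223 positive integers fall into 100 possible two-digit endings.
If each of the 100 possible two-digit endings held at most 2, the total would be at most 100 × 2 = 200 < 223, a contradiction.
So at least one holds ⌈223/100⌉ = 3.

3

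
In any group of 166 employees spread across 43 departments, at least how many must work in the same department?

The 166 employees fall into 43 departments.
If each of the 43 departments held at most 3, the total would be at most 43 × 3 = 129 < 166, a contradiction.
So at least one holds ⌈166/43⌉ = 4.

4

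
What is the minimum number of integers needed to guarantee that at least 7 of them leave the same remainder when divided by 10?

There are 10 residue classes modulo 10 acting as pigeonholes.
With 10 × 6 = 60 integers we could place exactly 6 in each, with no class reaching 7.
One more forces some class to hold 7, so 60 + 1 = 61.

61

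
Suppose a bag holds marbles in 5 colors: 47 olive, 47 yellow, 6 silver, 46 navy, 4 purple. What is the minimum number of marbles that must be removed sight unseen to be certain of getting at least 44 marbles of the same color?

140

Treat the 5 colors as pigeonholes.
In the worst case we take at most 43 of each color, but all 6 silver and all 4 purple (fewer than 43), giving 43 + 43 + 6 + 43 + 4 = 139.
One more marble then forces some color to 44, so 139 + 1 = 140.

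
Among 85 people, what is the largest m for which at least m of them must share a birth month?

There are 12 months of the year, which serve as the pigeonholes.
If each of the 12 months of the year held at most 7, the total would be at most 12 × 7 = 84 < 85, a contradiction.
So at least one holds ⌈85/12⌉ = 8.

8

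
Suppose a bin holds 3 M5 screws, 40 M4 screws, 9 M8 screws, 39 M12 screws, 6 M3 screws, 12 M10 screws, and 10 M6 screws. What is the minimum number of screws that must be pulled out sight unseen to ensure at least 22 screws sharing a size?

Treat the 7 sizes as pigeonholes.
In the worst case we take at most 21 of each size, but all 3 M5, all 9 M8, all 6 M3, all 12 M10, and all 10 M6 (fewer than 21), giving 3 + 21 + 9 + 21 + 6 + 12 + 10 = 82.
One more screw then forces some size to 22, so 82 + 1 = 83.

83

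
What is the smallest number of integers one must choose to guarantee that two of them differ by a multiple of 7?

Use the pigeonhole principle on residue classes: two integers differ by a multiple of 7 exactly when they share a remainder mod 7.
There are 7 residue classes mod 7, so 7 integers can all lie in distinct classes.
One more integer must repeat a residue, giving a difference divisible by 7. So n = 7 + 1 = 8.

8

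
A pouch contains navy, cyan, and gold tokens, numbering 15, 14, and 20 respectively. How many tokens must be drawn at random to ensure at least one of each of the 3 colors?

The hardest color to obtain is cyan: we could draw every other token first — 49 − 14 = 35 tokens — without a single cyan one.
The next draw must be cyan, so 35 + 1 = 36.

36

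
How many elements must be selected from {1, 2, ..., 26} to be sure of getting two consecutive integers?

14

Partition {1, …, 26} into 13 pairs: {1,2}, {3,4}, …, {25,26}.
Choosing 13 integers — say the 13 even numbers 2, 4, …, 26 — takes one from each pair and avoids the property.
Choosing 14 forces two into the same pair by pigeonhole, and those are consecutive. So 14.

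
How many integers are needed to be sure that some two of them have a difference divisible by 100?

101

Two integers differ by a multiple of 100 exactly when they share a remainder mod 100.
There are 100 residue classes mod 100, so 100 integers can all lie in distinct classes.
One more integer must repeat a residue, giving a difference divisible by 100. So n = 100 + 1 = 101.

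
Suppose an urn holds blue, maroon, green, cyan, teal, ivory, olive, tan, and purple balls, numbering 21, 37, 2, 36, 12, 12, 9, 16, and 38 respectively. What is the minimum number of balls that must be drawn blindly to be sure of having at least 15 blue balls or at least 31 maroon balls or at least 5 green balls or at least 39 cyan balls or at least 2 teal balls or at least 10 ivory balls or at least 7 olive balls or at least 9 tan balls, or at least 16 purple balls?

Each of the 9 colors has its own threshold; avoid all of them simultaneously.
The worst case stops just short of every target: 14 blue, 30 maroon, all 2 green, all 36 cyan, 1 teal, 9 ivory, 6 olive, 8 tan, 15 purple — 14 + 30 + 2 + 36 + 1 + 9 + 6 + 8 + 15 = 121 balls.
One more ball must push some color to its target, so 121 + 1 = 122.

122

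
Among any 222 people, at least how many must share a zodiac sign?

If each of the 12 zodiac signs held at most 18, the total would be at most 12 × 18 = 216 < 222, a contradiction.
So at least one holds ⌈222/12⌉ = 19.

19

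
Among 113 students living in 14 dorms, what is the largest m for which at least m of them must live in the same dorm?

The 113 students fall into 14 dorms.
If each of the 14 dorms held at most 8, the total would be at most 14 × 8 = 112 < 113, a contradiction.
So at least one holds ⌈113/14⌉ = 9.

9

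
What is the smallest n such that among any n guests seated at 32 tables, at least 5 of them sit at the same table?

129

There are 32 tables acting as pigeonholes.
With 32 × 4 = 128 guests we could place exactly 4 in each, with no class reaching 5.
One more forces some class to hold 5, so 128 + 1 = 129.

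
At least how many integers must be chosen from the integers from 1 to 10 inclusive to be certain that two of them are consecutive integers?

6

Partition {1, …, 10} into 5 pairs: {1,2}, {3,4}, …, {9,10}.
Choosing 5 integers — say the 5 even numbers 2, 4, …, 10 — takes one from each pair and avoids the property.
Choosing 6 forces two into the same pair by pigeonhole, and those are consecutive. So 6.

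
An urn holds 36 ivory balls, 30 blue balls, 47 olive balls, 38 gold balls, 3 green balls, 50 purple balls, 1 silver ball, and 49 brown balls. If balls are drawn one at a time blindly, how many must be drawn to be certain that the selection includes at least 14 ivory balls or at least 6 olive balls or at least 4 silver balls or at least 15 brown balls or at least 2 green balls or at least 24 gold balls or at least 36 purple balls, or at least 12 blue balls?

The worst case stops just short of every target: 13 ivory, 11 blue, 5 olive, 23 gold, 1 green, 35 purple, all 1 silver, 14 brown — 13 + 11 + 5 + 23 + 1 + 35 + 1 + 14 = 103 balls.
One more ball must push some color to its target, so 103 + 1 = 104.

104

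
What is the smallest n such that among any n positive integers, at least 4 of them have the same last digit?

There are 10 possible last digits acting as pigeonholes.
With 10 × 3 = 30 positive integers we could place exactly 3 in each, with no class reaching 4.
One more forces some class to hold 4, so 30 + 1 = 31.

31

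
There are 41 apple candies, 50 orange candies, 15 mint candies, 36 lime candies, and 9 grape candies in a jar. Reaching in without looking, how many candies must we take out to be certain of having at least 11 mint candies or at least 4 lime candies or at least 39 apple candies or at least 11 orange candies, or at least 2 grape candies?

The worst case stops just short of every target: 38 apple, 10 orange, 10 mint, 3 lime, 1 grape — 38 + 10 + 10 + 3 + 1 = 62 candies.
One more candy must push some flavor to its target, so 62 + 1 = 63.

63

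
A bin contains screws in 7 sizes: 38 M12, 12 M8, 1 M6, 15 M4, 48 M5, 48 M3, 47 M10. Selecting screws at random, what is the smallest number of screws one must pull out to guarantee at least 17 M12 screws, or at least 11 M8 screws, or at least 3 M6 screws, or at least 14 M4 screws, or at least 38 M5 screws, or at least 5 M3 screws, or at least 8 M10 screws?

89

Each of the 7 sizes has its own threshold; avoid all of them simultaneously.
The worst case stops just short of every target: 16 M12, 10 M8, all 1 M6, 13 M4, 37 M5, 4 M3, 7 M10 — 16 + 10 + 1 + 13 + 37 + 4 + 7 = 88 screws.
One more screw must push some size to its target, so 88 + 1 = 89.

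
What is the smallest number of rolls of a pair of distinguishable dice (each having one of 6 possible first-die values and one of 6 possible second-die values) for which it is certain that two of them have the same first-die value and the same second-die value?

There are 6 × 6 = 36 (first-die value, second-die value) combinations acting as pigeonholes.
With 36 rolls of a pair of distinguishable dice we could place one in each, avoiding any repeat.
One more forces some (first-die value, second-die value) pair to hold 2, so 36 + 1 = 37.

37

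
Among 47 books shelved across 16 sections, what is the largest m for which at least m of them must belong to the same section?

3

The 47 books fall into 16 sections.
If each of the 16 sections held at most 2, the total would be at most 16 × 2 = 32 < 47, a contradiction.
So at least one holds ⌈47/16⌉ = 3.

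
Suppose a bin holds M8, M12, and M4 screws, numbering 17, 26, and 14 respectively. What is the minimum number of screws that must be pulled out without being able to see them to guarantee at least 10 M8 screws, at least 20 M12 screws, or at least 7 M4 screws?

The worst case stops just short of every target: 9 M8, 19 M12, 6 M4 — 9 + 19 + 6 = 34 screws.
One more screw must push some size to its target, so 34 + 1 = 35.

35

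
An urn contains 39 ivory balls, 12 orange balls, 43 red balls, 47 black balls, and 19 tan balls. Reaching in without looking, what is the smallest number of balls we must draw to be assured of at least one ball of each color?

The hardest color to obtain is orange: we could draw every other ball first — 160 − 12 = 148 balls — without a single orange one.
The next draw must be orange, so 148 + 1 = 149.

149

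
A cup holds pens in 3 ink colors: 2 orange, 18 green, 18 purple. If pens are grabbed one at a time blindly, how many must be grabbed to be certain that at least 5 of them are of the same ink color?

In the worst case we take at most 4 of each ink color, but all 2 orange (fewer than 4), giving 2 + 4 + 4 = 10.
One more pen then forces some ink color to 5, so 10 + 1 = 11.

11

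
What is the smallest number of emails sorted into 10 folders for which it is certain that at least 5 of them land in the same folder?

41

There are 10 folders acting as pigeonholes.
With 10 × 4 = 40 emails we could place exactly 4 in each, with no class reaching 5.
One more forces some class to hold 5, so 40 + 1 = 41.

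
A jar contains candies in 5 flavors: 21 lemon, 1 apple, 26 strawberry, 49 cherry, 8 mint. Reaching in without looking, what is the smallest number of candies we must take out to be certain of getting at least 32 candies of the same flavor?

88

In the worst case we take at most 31 of each flavor, but all 21 lemon, all 1 apple, all 26 strawberry, and all 8 mint (fewer than 31), giving 21 + 1 + 26 + 31 + 8 = 87.
One more candy then forces some flavor to 32, so 87 + 1 = 88.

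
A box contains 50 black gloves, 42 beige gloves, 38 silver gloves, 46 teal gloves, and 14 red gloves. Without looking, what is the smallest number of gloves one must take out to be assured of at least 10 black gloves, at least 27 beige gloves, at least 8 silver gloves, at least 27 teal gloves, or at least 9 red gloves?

77

Each of the 5 colors has its own threshold; avoid all of them simultaneously.
The worst case stops just short of every target: 9 black, 26 beige, 7 silver, 26 teal, 8 red — 9 + 26 + 7 + 26 + 8 = 76 gloves.
One more glove must push some color to its target, so 76 + 1 = 77.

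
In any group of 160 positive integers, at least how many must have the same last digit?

The 160 positive integers fall into 10 possible last digits.
If each of the 10 possible last digits held at most 15, the total would be at most 10 × 15 = 150 < 160, a contradiction.
So at least one holds ⌈160/10⌉ = 16.

16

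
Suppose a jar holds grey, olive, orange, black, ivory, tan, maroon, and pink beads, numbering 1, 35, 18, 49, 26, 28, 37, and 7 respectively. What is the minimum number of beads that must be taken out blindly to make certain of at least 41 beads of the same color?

In the worst case we take at most 40 of each color, but all 1 grey, all 35 olive, all 18 orange, all 26 ivory, all 28 tan, all 37 maroon, and all 7 pink (fewer than 40), giving 1 + 35 + 18 + 40 + 26 + 28 + 37 + 7 = 192.
One more bead then forces some color to 41, so 192 + 1 = 193.

193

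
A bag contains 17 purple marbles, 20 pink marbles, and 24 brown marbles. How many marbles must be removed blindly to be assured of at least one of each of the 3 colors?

45

The hardest color to obtain is purple: we could draw every other marble first — 61 − 17 = 44 marbles — without a single purple one.
The next draw must be purple, so 44 + 1 = 45.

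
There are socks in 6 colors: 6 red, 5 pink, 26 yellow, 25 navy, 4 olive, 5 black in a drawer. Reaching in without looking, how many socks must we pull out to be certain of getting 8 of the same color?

In the worst case we take at most 7 of each color, but all 6 red, all 5 pink, all 4 olive, and all 5 black (fewer than 7), giving 6 + 5 + 7 + 7 + 4 + 5 = 34.
One more sock then forces some color to 8, so 34 + 1 = 35.

35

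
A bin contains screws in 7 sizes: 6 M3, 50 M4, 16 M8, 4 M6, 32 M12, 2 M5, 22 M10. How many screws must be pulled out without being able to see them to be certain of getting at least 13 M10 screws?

The worst case draws every non-M10 screw first: 6 + 50 + 16 + 4 + 32 + 2 = 110.
The next 13 draws are then forced to be M10, giving 110 + 13 = 123.

123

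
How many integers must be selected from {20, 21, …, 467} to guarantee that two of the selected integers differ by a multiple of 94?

Group the integers by remainder mod 94; there are 94 residue classes, each nonempty in this range.
Choosing one from each class (94 integers) avoids any shared remainder.
One more choice must repeat a class, so two differ by a multiple of 94. Hence 94 + 1 = 95.

95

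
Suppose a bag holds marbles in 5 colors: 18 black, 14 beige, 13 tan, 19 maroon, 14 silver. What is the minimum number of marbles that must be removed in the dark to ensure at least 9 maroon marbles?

68

To avoid maroon marbles as long as possible, exhaust the other 4 colors first.
The worst case draws every non-maroon marble first: 18 + 14 + 13 + 14 = 59.
The next 9 draws are then forced to be maroon, giving 59 + 9 = 68.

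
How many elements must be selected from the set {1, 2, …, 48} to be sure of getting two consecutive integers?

Partition {1, …, 48} into 24 pairs: {1,2}, {3,4}, …, {47,48}.
Choosing 24 integers — say the 24 even numbers 2, 4, …, 48 — takes one from each pair and avoids the property.
Choosing 25 forces two into the same pair by pigeonhole, and those are consecutive. So 25.

25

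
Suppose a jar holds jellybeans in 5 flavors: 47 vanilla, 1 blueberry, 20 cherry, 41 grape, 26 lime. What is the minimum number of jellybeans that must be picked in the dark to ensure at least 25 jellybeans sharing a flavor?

Treat the 5 flavors as pigeonholes.
In the worst case we take at most 24 of each flavor, but all 1 blueberry and all 20 cherry (fewer than 24), giving 24 + 1 + 20 + 24 + 24 = 93.
One more jellybean then forces some flavor to 25, so 93 + 1 = 94.

94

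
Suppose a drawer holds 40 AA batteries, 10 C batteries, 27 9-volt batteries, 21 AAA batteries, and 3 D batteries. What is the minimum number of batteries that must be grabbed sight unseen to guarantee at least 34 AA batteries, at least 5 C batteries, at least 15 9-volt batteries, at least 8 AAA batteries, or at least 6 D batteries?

Each of the 5 types has its own threshold; avoid all of them simultaneously.
The worst case stops just short of every target: 33 AA, 4 C, 14 9-volt, 7 AAA, all 3 D — 33 + 4 + 14 + 7 + 3 = 61 batteries.
One more battery must push some type to its target, so 61 + 1 = 62.

62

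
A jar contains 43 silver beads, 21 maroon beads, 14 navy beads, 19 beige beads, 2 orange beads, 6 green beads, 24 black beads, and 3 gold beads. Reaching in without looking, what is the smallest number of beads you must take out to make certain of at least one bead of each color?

The hardest color to obtain is orange: we could draw every other bead first — 132 − 2 = 130 beads — without a single orange one.
The next draw must be orange, so 130 + 1 = 131.

131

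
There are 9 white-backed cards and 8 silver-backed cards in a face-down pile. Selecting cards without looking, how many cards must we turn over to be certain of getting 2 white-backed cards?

10

To avoid white-backed cards as long as possible, exhaust the other 1 back color first.
The worst case draws every non-white-backed card first: 8.
The next 2 draws are then forced to be white-backed, giving 8 + 2 = 10.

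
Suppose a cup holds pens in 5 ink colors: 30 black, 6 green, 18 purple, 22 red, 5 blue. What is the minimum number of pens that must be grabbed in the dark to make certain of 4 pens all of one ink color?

The worst case takes 3 pens of each ink color without reaching 4 of any: 5 × 3 = 15.
The next pen must bring some ink color to 4, so 15 + 1 = 16.

16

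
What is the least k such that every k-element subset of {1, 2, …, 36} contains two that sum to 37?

Partition {1, …, 36} into 18 pairs: {1,36}, {2,35}, …, {18,19}.
Choosing 18 integers — say the integers 1 through 18 — takes one from each pair and avoids the property.
Choosing 19 forces two into the same pair by pigeonhole, and those sum to 37. So 19.

19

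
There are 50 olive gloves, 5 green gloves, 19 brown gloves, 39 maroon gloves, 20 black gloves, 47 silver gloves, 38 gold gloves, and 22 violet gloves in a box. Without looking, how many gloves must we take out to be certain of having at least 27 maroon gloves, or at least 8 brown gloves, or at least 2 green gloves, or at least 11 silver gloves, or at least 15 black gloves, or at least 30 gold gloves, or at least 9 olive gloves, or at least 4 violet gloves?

99

The worst case stops just short of every target: 8 olive, 1 green, 7 brown, 26 maroon, 14 black, 10 silver, 29 gold, 3 violet — 8 + 1 + 7 + 26 + 14 + 10 + 29 + 3 = 98 gloves.
One more glove must push some color to its target, so 98 + 1 = 99.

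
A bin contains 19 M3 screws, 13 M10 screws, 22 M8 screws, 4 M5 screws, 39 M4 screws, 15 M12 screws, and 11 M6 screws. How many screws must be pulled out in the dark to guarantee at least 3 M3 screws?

107

To avoid M3 screws as long as possible, exhaust the other 6 sizes first.
The worst case draws every non-M3 screw first: 13 + 22 + 4 + 39 + 15 + 11 = 104.
The next 3 draws are then forced to be M3, giving 104 + 3 = 107.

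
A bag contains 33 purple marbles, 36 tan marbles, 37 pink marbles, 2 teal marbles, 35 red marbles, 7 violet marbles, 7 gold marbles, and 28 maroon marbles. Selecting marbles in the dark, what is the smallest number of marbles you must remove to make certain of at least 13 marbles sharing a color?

In the worst case we take at most 12 of each color, but all 2 teal, all 7 violet, and all 7 gold (fewer than 12), giving 12 + 12 + 12 + 2 + 12 + 7 + 7 + 12 = 76.
One more marble then forces some color to 13, so 76 + 1 = 77.

77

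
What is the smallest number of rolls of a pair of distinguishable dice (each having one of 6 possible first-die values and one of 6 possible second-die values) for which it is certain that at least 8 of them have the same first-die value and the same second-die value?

There are 6 × 6 = 36 (first-die value, second-die value) combinations acting as pigeonholes.
With 36 × 7 = 252 rolls of a pair of distinguishable dice we could place exactly 7 in each, with no (first-die value, second-die value) pair reaching 8.
One more forces some (first-die value, second-die value) pair to hold 8, so 252 + 1 = 253.

253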